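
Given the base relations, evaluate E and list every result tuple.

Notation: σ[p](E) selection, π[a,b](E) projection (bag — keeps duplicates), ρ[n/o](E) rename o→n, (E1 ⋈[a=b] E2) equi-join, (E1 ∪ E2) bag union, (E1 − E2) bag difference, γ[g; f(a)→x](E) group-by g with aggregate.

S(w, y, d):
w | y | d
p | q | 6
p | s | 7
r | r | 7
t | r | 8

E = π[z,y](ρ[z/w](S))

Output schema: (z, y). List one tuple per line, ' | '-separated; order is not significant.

Row counts bottom-up:
  S → 4
  ρ[z/w](S) → 4
  π[z,y](ρ[z/w](S)) → 4

== RESULT ==
z | y
p | q
p | s
r | r
t | r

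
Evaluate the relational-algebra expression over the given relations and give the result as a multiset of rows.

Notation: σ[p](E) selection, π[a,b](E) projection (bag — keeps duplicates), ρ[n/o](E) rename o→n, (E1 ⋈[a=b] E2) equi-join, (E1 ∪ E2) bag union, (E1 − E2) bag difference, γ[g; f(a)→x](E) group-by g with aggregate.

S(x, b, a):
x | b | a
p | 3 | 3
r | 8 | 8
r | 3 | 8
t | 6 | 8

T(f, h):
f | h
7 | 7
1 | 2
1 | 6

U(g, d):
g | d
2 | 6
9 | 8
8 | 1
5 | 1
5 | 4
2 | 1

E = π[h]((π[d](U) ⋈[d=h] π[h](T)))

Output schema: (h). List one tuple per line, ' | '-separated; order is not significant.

Per-node cardinality:
  U → 6
  π[d](U) → 6
  T → 3
  π[h](T) → 3
  (π[d](U) ⋈[d=h] π[h](T)) → 1
  π[h]((π[d](U) ⋈[d=h] π[h](T))) → 1

== RESULT ==
h
6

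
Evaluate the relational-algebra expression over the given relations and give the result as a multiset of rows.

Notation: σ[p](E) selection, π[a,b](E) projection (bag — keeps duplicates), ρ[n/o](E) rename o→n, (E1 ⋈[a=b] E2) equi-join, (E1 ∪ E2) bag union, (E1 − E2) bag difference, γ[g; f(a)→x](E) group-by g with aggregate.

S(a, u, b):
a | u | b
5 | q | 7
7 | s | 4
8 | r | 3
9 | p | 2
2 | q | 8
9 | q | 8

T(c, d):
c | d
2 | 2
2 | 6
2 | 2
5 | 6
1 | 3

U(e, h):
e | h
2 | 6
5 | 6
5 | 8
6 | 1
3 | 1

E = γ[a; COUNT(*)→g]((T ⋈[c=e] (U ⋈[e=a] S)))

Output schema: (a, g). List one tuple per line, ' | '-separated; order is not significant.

Subexpression sizes:
  T → 5
  U → 5
  S → 6
  (U ⋈[e=a] S) → 3
  (T ⋈[c=e] (U ⋈[e=a] S)) → 5
  γ[a; COUNT(*)→g]((T ⋈[c=e] (U ⋈[e=a] S))) → 2

== RESULT ==
a | g
2 | 3
5 | 2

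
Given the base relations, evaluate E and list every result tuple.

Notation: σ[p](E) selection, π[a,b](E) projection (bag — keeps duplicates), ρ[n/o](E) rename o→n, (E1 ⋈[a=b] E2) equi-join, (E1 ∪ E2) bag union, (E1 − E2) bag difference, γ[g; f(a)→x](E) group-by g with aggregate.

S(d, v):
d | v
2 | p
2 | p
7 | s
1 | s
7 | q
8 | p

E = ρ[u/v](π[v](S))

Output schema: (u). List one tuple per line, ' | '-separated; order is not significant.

Per-node cardinality:
  S → 6
  π[v](S) → 6
  ρ[u/v](π[v](S)) → 6

== RESULT ==
u
p
p
p
q
s
s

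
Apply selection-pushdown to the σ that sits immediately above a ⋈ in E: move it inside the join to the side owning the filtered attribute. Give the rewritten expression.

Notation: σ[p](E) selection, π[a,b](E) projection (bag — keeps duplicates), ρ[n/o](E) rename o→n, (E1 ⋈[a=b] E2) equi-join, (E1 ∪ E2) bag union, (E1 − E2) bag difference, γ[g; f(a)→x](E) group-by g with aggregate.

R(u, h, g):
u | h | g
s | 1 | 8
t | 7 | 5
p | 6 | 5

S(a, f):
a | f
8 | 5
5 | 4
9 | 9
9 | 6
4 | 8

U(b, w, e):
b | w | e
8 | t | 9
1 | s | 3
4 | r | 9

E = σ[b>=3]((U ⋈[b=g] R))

σ filters on b, owned by the left side.
E' = (σ[b>=3](U) ⋈[b=g] R)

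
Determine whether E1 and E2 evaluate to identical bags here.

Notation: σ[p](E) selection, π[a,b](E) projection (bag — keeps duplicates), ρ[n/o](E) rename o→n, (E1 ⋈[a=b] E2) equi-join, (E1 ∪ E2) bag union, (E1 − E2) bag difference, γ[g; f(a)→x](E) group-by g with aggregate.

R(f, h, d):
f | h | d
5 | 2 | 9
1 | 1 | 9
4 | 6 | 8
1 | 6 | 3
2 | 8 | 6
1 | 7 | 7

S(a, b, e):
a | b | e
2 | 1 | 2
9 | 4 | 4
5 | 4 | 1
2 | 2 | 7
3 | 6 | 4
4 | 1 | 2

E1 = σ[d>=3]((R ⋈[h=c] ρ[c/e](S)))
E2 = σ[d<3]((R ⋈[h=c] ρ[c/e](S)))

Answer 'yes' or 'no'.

E1 stepwise |·|:
  R → 6
  S → 6
  ρ[c/e](S) → 6
  (R ⋈[h=c] ρ[c/e](S)) → 4
  σ[d>=3]((R ⋈[h=c] ρ[c/e](S))) → 4
E2 stepwise |·|:
  R → 6
  S → 6
  ρ[c/e](S) → 6
  (R ⋈[h=c] ρ[c/e](S)) → 4
  σ[d<3]((R ⋈[h=c] ρ[c/e](S))) → 0

E1 result:
f | h | d | a | b | c
1 | 1 | 9 | 5 | 4 | 1
1 | 7 | 7 | 2 | 2 | 7
5 | 2 | 9 | 2 | 1 | 2
5 | 2 | 9 | 4 | 1 | 2
E2 result:
f | h | d | a | b | c
(0 rows)
Witness: (1, 1, 9, 5, 4, 1) appears 1× in E1 but 0× in E2.

no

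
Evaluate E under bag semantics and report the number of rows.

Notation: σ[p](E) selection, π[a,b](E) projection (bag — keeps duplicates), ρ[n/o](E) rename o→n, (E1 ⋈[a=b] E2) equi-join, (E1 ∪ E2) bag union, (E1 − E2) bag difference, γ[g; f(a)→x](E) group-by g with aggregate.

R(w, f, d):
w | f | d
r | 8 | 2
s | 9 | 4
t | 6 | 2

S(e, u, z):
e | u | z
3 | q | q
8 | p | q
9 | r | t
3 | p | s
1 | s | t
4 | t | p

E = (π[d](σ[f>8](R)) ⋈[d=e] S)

Subexpression sizes:
  R → 3
  σ[f>8](R) → 1
  π[d](σ[f>8](R)) → 1
  S → 6
  (π[d](σ[f>8](R)) ⋈[d=e] S) → 1

|E| = 1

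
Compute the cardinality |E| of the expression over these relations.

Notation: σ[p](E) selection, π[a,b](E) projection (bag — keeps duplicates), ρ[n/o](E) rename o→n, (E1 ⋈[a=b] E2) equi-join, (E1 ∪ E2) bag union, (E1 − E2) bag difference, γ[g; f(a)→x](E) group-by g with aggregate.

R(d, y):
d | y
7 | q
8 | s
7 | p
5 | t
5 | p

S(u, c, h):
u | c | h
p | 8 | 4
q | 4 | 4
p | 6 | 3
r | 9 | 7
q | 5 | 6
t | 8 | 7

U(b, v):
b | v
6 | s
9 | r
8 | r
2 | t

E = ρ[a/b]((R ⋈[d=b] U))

Stepwise |·|:
  R → 5
  U → 4
  (R ⋈[d=b] U) → 1
  ρ[a/b]((R ⋈[d=b] U)) → 1

|E| = 1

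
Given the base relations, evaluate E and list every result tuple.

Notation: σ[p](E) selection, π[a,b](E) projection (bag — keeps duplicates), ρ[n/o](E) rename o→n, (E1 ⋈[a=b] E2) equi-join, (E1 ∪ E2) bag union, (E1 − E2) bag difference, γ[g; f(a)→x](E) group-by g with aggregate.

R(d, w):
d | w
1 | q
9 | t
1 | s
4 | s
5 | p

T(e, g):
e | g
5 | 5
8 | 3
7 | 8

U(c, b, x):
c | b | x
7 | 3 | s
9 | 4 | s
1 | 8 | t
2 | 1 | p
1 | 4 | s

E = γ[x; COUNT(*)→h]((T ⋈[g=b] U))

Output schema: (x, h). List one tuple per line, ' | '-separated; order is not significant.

Subexpression sizes:
  T → 3
  U → 5
  (T ⋈[g=b] U) → 2
  γ[x; COUNT(*)→h]((T ⋈[g=b] U)) → 2

== RESULT ==
x | h
s | 1
t | 1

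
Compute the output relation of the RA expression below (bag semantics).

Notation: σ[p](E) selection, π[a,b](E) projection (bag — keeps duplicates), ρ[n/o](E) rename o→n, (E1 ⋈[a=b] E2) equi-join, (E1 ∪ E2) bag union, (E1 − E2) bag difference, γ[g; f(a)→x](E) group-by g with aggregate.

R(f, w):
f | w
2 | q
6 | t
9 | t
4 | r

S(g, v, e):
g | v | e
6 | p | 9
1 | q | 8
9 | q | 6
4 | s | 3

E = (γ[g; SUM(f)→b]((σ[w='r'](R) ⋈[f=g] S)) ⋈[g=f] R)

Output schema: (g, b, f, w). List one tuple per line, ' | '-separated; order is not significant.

Per-node cardinality:
  R → 4
  σ[w='r'](R) → 1
  S → 4
  (σ[w='r'](R) ⋈[f=g] S) → 1
  γ[g; SUM(f)→b]((σ[w='r'](R) ⋈[f=g] S)) → 1
  R → 4
  (γ[g; SUM(f)→b]((σ[w='r'](R) ⋈[f=g] S)) ⋈[g=f] R) → 1

== RESULT ==
g | b | f | w
4 | 4 | 4 | r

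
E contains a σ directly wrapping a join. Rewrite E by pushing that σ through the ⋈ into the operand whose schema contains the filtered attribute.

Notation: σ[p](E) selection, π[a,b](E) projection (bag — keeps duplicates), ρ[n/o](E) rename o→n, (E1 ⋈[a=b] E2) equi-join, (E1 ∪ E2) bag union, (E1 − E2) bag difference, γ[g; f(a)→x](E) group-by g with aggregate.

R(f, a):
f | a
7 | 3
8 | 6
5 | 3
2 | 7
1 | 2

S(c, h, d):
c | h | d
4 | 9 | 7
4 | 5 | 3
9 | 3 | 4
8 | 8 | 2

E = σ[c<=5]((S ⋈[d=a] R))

σ filters on c, owned by the left side.
E' = (σ[c<=5](S) ⋈[d=a] R)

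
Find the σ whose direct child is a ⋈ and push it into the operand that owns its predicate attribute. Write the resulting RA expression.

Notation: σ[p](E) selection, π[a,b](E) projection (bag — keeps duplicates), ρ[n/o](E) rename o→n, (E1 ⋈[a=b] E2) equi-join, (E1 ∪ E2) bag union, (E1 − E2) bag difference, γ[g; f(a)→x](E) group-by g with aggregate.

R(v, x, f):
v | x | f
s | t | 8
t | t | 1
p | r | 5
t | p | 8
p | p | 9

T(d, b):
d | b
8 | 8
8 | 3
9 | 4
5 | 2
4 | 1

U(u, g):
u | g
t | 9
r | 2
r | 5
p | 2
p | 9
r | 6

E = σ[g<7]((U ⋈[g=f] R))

σ filters on g, owned by the left side.
E' = (σ[g<7](U) ⋈[g=f] R)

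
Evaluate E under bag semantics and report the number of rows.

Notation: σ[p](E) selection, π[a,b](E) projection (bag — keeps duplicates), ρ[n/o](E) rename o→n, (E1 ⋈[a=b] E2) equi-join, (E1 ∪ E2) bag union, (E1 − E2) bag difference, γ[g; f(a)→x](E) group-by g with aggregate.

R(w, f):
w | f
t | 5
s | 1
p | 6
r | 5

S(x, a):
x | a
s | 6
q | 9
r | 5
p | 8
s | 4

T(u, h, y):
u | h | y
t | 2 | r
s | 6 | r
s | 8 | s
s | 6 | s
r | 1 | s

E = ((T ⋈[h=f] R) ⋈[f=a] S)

Stepwise |·|:
  T → 5
  R → 4
  (T ⋈[h=f] R) → 3
  S → 5
  ((T ⋈[h=f] R) ⋈[f=a] S) → 2

|E| = 2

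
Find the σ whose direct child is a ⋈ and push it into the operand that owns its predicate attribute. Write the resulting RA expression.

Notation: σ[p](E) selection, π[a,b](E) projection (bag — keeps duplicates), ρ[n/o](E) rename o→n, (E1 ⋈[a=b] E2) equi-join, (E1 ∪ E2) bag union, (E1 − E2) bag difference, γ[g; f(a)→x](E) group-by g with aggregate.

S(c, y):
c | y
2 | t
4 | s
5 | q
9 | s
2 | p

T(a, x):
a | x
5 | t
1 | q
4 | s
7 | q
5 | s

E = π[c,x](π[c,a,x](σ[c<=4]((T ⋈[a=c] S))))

σ filters on c, owned by the right side.
E' = π[c,x](π[c,a,x]((T ⋈[a=c] σ[c<=4](S))))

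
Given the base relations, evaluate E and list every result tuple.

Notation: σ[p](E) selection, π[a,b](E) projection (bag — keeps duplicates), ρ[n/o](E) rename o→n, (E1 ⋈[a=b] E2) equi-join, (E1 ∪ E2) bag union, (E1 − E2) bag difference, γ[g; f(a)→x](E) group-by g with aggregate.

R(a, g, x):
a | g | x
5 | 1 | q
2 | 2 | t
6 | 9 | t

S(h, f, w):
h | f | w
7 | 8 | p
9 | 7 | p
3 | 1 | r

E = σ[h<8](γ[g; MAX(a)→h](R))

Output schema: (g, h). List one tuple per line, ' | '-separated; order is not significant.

Subexpression sizes:
  R → 3
  γ[g; MAX(a)→h](R) → 3
  σ[h<8](γ[g; MAX(a)→h](R)) → 3

== RESULT ==
g | h
1 | 5
2 | 2
9 | 6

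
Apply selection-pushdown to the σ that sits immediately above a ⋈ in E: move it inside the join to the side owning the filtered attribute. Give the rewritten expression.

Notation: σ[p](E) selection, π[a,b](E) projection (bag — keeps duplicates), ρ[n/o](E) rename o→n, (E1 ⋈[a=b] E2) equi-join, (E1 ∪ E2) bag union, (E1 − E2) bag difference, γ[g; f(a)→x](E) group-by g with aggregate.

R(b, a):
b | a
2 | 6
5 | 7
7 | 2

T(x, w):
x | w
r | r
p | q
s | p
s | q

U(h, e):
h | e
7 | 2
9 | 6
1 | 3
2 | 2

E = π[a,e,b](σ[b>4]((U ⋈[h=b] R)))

σ filters on b, owned by the right side.
E' = π[a,e,b]((U ⋈[h=b] σ[b>4](R)))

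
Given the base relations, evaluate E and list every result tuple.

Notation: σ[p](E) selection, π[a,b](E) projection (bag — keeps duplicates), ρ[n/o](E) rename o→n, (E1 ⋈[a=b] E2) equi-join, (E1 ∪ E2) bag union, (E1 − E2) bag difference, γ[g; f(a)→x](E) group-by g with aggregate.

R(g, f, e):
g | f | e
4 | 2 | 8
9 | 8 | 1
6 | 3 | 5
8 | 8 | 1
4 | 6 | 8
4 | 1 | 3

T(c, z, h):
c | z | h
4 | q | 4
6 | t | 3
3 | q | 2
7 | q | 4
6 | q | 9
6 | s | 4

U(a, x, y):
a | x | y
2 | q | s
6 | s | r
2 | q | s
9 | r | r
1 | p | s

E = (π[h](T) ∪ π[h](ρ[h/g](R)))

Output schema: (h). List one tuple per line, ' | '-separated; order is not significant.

Row counts bottom-up:
  T → 6
  π[h](T) → 6
  R → 6
  ρ[h/g](R) → 6
  π[h](ρ[h/g](R)) → 6
  (π[h](T) ∪ π[h](ρ[h/g](R))) → 12

== RESULT ==
h
2
3
4
4
4
4
4
4
6
8
9
9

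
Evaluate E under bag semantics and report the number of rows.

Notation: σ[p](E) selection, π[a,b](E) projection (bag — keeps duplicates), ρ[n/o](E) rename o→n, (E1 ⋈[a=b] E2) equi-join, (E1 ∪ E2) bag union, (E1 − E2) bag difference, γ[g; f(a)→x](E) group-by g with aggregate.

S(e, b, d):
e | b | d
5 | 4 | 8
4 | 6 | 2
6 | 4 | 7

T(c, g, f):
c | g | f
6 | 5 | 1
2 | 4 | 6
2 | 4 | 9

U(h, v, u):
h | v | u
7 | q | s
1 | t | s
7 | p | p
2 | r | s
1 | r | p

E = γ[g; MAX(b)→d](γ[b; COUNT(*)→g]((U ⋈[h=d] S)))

Subexpression sizes:
  U → 5
  S → 3
  (U ⋈[h=d] S) → 3
  γ[b; COUNT(*)→g]((U ⋈[h=d] S)) → 2
  γ[g; MAX(b)→d](γ[b; COUNT(*)→g]((U ⋈[h=d] S))) → 2

|E| = 2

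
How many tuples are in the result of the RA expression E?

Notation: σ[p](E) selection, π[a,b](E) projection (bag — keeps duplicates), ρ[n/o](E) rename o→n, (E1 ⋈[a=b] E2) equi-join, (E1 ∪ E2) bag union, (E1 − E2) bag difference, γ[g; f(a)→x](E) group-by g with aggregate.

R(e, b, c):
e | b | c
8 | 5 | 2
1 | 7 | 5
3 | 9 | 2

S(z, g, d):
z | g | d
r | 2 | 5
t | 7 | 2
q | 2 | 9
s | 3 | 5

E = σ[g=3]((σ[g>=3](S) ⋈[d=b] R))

Subexpression sizes:
  S → 4
  σ[g>=3](S) → 2
  R → 3
  (σ[g>=3](S) ⋈[d=b] R) → 1
  σ[g=3]((σ[g>=3](S) ⋈[d=b] R)) → 1

|E| = 1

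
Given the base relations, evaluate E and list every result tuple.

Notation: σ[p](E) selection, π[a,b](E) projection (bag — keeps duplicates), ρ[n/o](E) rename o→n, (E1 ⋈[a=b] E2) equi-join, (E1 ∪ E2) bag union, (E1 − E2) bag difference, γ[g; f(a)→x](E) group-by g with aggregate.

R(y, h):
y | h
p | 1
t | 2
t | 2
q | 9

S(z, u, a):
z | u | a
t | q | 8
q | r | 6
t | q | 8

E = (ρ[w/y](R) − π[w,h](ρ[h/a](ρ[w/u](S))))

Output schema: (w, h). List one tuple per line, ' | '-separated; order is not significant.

Per-node cardinality:
  R → 4
  ρ[w/y](R) → 4
  S → 3
  ρ[w/u](S) → 3
  ρ[h/a](ρ[w/u](S)) → 3
  π[w,h](ρ[h/a](ρ[w/u](S))) → 3
  (ρ[w/y](R) − π[w,h](ρ[h/a](ρ[w/u](S)))) → 4

== RESULT ==
w | h
p | 1
q | 9
t | 2
t | 2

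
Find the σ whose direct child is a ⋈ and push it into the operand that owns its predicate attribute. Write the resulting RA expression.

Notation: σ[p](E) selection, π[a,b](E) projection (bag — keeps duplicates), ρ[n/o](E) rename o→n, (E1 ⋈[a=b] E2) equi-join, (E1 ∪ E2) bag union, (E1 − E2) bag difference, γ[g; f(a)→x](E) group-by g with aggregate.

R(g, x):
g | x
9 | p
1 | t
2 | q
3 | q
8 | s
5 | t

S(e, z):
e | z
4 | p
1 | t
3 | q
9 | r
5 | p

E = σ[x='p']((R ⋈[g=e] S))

σ filters on x, owned by the left side.
E' = (σ[x='p'](R) ⋈[g=e] S)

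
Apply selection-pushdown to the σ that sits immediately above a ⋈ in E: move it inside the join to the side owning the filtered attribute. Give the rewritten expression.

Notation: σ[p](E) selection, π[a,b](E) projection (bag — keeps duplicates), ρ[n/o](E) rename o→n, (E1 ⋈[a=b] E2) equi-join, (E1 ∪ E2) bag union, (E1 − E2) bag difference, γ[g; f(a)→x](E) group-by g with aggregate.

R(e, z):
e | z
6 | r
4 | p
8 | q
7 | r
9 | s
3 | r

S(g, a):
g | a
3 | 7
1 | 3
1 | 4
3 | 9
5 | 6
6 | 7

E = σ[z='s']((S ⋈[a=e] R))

σ filters on z, owned by the right side.
E' = (S ⋈[a=e] σ[z='s'](R))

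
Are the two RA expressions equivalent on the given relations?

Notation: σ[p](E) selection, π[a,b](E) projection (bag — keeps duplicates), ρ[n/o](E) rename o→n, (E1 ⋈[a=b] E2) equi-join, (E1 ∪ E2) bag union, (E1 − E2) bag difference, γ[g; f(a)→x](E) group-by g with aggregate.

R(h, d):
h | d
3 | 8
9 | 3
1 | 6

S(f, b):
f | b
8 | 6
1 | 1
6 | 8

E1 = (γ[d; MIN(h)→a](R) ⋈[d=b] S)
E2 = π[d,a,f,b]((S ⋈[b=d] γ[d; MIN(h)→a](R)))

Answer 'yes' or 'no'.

E1 subexpression sizes:
  R → 3
  γ[d; MIN(h)→a](R) → 3
  S → 3
  (γ[d; MIN(h)→a](R) ⋈[d=b] S) → 2
E2 subexpression sizes:
  S → 3
  R → 3
  γ[d; MIN(h)→a](R) → 3
  (S ⋈[b=d] γ[d; MIN(h)→a](R)) → 2
  π[d,a,f,b]((S ⋈[b=d] γ[d; MIN(h)→a](R))) → 2

E1 and E2 produce the same multiset:
d | a | f | b
6 | 1 | 8 | 6
8 | 3 | 6 | 8

yes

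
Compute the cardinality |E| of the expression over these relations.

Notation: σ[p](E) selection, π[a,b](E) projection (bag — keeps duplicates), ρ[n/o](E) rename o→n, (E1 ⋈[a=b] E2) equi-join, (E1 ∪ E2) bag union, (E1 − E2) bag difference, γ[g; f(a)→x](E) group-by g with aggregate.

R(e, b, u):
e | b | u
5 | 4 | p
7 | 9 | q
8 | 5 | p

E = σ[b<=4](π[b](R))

Subexpression sizes:
  R → 3
  π[b](R) → 3
  σ[b<=4](π[b](R)) → 1

|E| = 1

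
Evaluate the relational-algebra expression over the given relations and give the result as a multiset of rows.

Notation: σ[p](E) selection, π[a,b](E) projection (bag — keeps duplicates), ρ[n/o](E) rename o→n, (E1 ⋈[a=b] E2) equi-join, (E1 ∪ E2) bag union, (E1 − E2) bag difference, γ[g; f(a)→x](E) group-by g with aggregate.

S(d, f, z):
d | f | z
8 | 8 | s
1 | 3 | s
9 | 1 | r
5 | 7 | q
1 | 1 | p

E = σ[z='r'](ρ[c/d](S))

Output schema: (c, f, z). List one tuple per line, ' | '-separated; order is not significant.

Row counts bottom-up:
  S → 5
  ρ[c/d](S) → 5
  σ[z='r'](ρ[c/d](S)) → 1

== RESULT ==
c | f | z
9 | 1 | r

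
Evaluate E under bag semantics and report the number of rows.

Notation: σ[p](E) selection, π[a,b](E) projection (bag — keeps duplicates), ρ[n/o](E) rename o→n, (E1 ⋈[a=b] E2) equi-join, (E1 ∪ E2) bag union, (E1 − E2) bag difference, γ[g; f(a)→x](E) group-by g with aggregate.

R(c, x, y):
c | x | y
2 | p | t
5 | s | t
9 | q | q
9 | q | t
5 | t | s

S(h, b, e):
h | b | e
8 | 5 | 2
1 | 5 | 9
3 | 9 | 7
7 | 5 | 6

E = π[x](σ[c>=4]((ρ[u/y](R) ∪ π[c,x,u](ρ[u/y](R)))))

Subexpression sizes:
  R → 5
  ρ[u/y](R) → 5
  R → 5
  ρ[u/y](R) → 5
  π[c,x,u](ρ[u/y](R)) → 5
  (ρ[u/y](R) ∪ π[c,x,u](ρ[u/y](R))) → 10
  σ[c>=4]((ρ[u/y](R) ∪ π[c,x,u](ρ[u/y](R)))) → 8
  π[x](σ[c>=4]((ρ[u/y](R) ∪ π[c,x,u](ρ[u/y](R))))) → 8

|E| = 8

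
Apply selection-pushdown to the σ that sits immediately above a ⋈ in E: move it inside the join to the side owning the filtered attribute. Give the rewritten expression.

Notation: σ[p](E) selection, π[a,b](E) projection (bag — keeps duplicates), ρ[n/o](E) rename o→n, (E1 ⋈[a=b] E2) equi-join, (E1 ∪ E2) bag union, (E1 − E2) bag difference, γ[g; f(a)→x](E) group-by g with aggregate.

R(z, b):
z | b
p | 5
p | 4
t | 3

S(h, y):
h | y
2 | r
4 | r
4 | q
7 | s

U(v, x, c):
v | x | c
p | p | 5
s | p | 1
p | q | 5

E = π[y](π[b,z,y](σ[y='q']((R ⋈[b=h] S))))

σ filters on y, owned by the right side.
E' = π[y](π[b,z,y]((R ⋈[b=h] σ[y='q'](S))))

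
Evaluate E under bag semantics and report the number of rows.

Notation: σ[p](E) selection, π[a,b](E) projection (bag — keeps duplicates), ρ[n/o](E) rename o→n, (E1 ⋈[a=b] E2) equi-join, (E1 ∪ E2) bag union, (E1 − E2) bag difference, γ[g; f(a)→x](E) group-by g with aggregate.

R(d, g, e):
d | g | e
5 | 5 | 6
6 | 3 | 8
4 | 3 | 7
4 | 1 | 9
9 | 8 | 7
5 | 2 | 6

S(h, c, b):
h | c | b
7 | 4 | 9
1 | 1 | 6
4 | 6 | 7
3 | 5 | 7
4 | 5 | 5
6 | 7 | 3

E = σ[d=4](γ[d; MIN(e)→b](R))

Row counts bottom-up:
  R → 6
  γ[d; MIN(e)→b](R) → 4
  σ[d=4](γ[d; MIN(e)→b](R)) → 1

|E| = 1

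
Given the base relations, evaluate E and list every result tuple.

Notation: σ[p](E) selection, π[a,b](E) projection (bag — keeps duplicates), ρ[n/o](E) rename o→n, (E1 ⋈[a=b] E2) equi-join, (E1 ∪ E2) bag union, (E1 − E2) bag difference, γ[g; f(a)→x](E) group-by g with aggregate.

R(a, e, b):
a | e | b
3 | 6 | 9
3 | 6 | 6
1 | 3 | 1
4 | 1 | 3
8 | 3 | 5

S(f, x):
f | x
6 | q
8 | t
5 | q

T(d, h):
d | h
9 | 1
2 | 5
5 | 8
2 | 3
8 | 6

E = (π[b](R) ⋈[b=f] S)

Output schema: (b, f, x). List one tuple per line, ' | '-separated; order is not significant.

Row counts bottom-up:
  R → 5
  π[b](R) → 5
  S → 3
  (π[b](R) ⋈[b=f] S) → 2

== RESULT ==
b | f | x
5 | 5 | q
6 | 6 | q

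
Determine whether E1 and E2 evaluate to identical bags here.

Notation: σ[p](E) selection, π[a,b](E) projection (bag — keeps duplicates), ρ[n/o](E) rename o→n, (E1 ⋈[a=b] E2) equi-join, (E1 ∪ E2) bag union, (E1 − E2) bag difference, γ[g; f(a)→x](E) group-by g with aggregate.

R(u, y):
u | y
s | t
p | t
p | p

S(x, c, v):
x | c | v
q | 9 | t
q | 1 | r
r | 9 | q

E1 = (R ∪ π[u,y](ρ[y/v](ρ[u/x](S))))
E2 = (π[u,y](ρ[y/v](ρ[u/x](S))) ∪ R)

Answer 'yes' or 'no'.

E1 per-node cardinality:
  R → 3
  S → 3
  ρ[u/x](S) → 3
  ρ[y/v](ρ[u/x](S)) → 3
  π[u,y](ρ[y/v](ρ[u/x](S))) → 3
  (R ∪ π[u,y](ρ[y/v](ρ[u/x](S)))) → 6
E2 per-node cardinality:
  S → 3
  ρ[u/x](S) → 3
  ρ[y/v](ρ[u/x](S)) → 3
  π[u,y](ρ[y/v](ρ[u/x](S))) → 3
  R → 3
  (π[u,y](ρ[y/v](ρ[u/x](S))) ∪ R) → 6

E1 and E2 produce the same multiset:
u | y
p | p
p | t
q | r
q | t
r | q
s | t

yes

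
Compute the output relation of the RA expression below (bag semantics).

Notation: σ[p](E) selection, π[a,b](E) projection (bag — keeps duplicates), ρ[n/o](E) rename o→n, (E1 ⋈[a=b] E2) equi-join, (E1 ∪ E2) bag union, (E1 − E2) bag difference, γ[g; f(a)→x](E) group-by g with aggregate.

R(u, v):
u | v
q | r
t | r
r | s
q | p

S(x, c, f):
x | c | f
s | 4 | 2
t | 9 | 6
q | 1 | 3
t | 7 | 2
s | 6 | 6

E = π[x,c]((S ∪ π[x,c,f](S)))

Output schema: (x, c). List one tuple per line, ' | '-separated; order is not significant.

Per-node cardinality:
  S → 5
  S → 5
  π[x,c,f](S) → 5
  (S ∪ π[x,c,f](S)) → 10
  π[x,c]((S ∪ π[x,c,f](S))) → 10

== RESULT ==
x | c
q | 1
q | 1
s | 4
s | 4
s | 6
s | 6
t | 7
t | 7
t | 9
t | 9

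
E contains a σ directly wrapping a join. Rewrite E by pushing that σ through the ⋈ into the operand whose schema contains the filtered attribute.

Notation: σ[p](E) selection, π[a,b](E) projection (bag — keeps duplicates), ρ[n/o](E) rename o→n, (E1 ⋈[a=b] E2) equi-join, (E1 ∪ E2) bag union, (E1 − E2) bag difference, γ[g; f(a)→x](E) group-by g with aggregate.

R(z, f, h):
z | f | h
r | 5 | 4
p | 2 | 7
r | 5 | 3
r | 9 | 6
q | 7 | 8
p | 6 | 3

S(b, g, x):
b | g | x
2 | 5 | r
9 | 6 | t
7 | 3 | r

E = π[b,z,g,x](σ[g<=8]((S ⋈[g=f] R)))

σ filters on g, owned by the left side.
E' = π[b,z,g,x]((σ[g<=8](S) ⋈[g=f] R))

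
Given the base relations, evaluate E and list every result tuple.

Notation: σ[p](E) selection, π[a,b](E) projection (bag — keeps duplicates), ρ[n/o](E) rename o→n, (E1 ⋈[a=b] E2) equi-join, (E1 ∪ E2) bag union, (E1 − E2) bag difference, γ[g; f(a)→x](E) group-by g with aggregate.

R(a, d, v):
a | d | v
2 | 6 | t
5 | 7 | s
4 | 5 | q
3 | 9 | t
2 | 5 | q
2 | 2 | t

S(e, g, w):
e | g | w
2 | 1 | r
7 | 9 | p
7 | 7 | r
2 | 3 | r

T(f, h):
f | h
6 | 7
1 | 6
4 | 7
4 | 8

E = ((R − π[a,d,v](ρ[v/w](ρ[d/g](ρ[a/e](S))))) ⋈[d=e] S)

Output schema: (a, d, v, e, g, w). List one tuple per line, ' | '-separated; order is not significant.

Per-node cardinality:
  R → 6
  S → 4
  ρ[a/e](S) → 4
  ρ[d/g](ρ[a/e](S)) → 4
  ρ[v/w](ρ[d/g](ρ[a/e](S))) → 4
  π[a,d,v](ρ[v/w](ρ[d/g](ρ[a/e](S)))) → 4
  (R − π[a,d,v](ρ[v/w](ρ[d/g](ρ[a/e](S))))) → 6
  S → 4
  ((R − π[a,d,v](ρ[v/w](ρ[d/g](ρ[a/e](S))))) ⋈[d=e] S) → 4

== RESULT ==
a | d | v | e | g | w
2 | 2 | t | 2 | 1 | r
2 | 2 | t | 2 | 3 | r
5 | 7 | s | 7 | 7 | r
5 | 7 | s | 7 | 9 | p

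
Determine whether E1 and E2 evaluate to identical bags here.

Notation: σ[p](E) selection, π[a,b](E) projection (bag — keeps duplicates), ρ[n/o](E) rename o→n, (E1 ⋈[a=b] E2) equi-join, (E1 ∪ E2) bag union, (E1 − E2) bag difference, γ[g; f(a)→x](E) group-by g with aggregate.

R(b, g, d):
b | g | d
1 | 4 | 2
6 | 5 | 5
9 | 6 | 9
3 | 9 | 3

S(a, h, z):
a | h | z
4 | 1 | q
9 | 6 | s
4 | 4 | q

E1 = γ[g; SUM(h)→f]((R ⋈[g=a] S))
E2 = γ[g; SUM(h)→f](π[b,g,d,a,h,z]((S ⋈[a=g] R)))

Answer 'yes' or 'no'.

E1 subexpression sizes:
  R → 4
  S → 3
  (R ⋈[g=a] S) → 3
  γ[g; SUM(h)→f]((R ⋈[g=a] S)) → 2
E2 subexpression sizes:
  S → 3
  R → 4
  (S ⋈[a=g] R) → 3
  π[b,g,d,a,h,z]((S ⋈[a=g] R)) → 3
  γ[g; SUM(h)→f](π[b,g,d,a,h,z]((S ⋈[a=g] R))) → 2

E1 and E2 produce the same multiset:
g | f
4 | 5
9 | 6

yes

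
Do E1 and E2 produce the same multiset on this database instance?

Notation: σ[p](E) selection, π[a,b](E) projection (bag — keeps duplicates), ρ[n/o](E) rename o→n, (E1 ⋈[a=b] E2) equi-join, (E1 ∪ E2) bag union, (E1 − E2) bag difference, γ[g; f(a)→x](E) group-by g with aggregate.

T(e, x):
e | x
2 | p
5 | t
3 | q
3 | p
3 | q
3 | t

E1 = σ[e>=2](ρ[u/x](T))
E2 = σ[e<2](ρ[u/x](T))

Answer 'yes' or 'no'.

E1 per-node cardinality:
  T → 6
  ρ[u/x](T) → 6
  σ[e>=2](ρ[u/x](T)) → 6
E2 per-node cardinality:
  T → 6
  ρ[u/x](T) → 6
  σ[e<2](ρ[u/x](T)) → 0

E1 result:
e | u
2 | p
3 | p
3 | q
3 | q
3 | t
5 | t
E2 result:
e | u
(0 rows)
Witness: (3, 'p') appears 1× in E1 but 0× in E2.

no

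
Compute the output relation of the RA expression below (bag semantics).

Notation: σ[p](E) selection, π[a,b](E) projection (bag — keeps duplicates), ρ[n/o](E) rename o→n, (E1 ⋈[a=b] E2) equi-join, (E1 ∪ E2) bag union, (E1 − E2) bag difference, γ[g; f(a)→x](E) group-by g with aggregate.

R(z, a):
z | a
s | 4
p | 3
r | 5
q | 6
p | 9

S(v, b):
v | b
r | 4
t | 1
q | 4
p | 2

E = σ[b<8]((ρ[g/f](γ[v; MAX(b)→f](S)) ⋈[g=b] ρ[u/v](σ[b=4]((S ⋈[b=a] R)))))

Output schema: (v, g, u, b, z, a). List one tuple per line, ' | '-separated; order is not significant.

Row counts bottom-up:
  S → 4
  γ[v; MAX(b)→f](S) → 4
  ρ[g/f](γ[v; MAX(b)→f](S)) → 4
  S → 4
  R → 5
  (S ⋈[b=a] R) → 2
  σ[b=4]((S ⋈[b=a] R)) → 2
  ρ[u/v](σ[b=4]((S ⋈[b=a] R))) → 2
  (ρ[g/f](γ[v; MAX(b)→f](S)) ⋈[g=b] ρ[u/v](σ[b=4]((S ⋈[b=a] R)))) → 4
  σ[b<8]((ρ[g/f](γ[v; MAX(b)→f](S)) ⋈[g=b] ρ[u/v](σ[b=4]((S ⋈[b=a] R))))) → 4

== RESULT ==
v | g | u | b | z | a
q | 4 | q | 4 | s | 4
q | 4 | r | 4 | s | 4
r | 4 | q | 4 | s | 4
r | 4 | r | 4 | s | 4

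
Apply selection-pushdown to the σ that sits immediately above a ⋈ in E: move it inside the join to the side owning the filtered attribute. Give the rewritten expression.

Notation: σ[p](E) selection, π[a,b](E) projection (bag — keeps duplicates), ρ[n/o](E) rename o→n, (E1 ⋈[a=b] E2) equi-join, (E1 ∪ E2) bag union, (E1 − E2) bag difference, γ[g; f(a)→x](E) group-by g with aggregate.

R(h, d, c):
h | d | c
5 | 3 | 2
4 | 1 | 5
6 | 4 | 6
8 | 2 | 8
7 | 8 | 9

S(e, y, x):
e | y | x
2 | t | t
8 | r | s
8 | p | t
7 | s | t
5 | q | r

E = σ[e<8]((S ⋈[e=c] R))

σ filters on e, owned by the left side.
E' = (σ[e<8](S) ⋈[e=c] R)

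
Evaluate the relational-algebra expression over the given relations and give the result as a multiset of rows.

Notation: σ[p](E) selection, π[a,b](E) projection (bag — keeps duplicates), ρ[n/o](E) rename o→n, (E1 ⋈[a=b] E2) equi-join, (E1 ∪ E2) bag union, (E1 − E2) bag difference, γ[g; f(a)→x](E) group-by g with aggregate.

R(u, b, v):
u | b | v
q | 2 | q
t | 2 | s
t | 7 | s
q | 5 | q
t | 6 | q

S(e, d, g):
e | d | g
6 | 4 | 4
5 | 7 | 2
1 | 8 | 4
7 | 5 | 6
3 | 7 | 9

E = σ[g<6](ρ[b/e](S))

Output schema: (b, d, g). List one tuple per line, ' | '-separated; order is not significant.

Per-node cardinality:
  S → 5
  ρ[b/e](S) → 5
  σ[g<6](ρ[b/e](S)) → 3

== RESULT ==
b | d | g
1 | 8 | 4
5 | 7 | 2
6 | 4 | 4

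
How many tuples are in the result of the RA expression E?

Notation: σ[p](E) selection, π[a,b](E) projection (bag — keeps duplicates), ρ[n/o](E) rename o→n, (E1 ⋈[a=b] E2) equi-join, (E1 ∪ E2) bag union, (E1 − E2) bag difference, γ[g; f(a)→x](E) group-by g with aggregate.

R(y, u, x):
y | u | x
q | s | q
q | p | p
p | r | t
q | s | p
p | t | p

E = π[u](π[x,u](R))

Per-node cardinality:
  R → 5
  π[x,u](R) → 5
  π[u](π[x,u](R)) → 5

|E| = 5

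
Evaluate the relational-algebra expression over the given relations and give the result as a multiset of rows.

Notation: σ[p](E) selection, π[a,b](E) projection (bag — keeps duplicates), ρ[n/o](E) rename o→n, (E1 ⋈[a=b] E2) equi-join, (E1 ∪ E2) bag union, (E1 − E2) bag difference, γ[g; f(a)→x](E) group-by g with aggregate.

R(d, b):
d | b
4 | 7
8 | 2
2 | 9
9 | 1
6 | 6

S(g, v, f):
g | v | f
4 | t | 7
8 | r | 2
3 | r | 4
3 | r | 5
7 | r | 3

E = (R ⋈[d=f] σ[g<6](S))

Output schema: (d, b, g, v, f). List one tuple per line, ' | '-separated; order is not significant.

Subexpression sizes:
  R → 5
  S → 5
  σ[g<6](S) → 3
  (R ⋈[d=f] σ[g<6](S)) → 1

== RESULT ==
d | b | g | v | f
4 | 7 | 3 | r | 4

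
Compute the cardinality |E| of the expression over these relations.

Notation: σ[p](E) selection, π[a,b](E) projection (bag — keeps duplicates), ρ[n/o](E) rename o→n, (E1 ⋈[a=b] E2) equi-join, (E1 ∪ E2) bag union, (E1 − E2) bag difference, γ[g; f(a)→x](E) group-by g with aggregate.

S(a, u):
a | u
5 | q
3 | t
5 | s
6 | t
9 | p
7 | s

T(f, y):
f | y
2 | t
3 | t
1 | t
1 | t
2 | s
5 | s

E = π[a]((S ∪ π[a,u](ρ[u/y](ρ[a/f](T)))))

Stepwise |·|:
  S → 6
  T → 6
  ρ[a/f](T) → 6
  ρ[u/y](ρ[a/f](T)) → 6
  π[a,u](ρ[u/y](ρ[a/f](T))) → 6
  (S ∪ π[a,u](ρ[u/y](ρ[a/f](T)))) → 12
  π[a]((S ∪ π[a,u](ρ[u/y](ρ[a/f](T))))) → 12

|E| = 12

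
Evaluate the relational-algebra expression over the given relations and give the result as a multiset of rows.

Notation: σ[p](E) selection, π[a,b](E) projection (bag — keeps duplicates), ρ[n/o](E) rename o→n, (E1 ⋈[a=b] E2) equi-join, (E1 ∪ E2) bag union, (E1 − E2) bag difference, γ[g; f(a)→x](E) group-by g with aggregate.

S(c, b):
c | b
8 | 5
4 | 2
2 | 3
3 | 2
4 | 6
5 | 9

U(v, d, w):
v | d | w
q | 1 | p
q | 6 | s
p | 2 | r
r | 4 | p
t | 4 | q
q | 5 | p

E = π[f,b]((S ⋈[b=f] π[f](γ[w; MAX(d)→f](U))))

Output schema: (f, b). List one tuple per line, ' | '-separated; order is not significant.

Per-node cardinality:
  S → 6
  U → 6
  γ[w; MAX(d)→f](U) → 4
  π[f](γ[w; MAX(d)→f](U)) → 4
  (S ⋈[b=f] π[f](γ[w; MAX(d)→f](U))) → 4
  π[f,b]((S ⋈[b=f] π[f](γ[w; MAX(d)→f](U)))) → 4

== RESULT ==
f | b
2 | 2
2 | 2
5 | 5
6 | 6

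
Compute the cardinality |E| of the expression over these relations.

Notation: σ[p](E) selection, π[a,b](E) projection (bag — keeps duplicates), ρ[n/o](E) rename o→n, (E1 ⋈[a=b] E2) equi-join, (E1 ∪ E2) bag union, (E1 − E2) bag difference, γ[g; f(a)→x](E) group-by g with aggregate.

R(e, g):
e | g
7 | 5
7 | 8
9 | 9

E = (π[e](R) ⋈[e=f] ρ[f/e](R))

Per-node cardinality:
  R → 3
  π[e](R) → 3
  R → 3
  ρ[f/e](R) → 3
  (π[e](R) ⋈[e=f] ρ[f/e](R)) → 5

|E| = 5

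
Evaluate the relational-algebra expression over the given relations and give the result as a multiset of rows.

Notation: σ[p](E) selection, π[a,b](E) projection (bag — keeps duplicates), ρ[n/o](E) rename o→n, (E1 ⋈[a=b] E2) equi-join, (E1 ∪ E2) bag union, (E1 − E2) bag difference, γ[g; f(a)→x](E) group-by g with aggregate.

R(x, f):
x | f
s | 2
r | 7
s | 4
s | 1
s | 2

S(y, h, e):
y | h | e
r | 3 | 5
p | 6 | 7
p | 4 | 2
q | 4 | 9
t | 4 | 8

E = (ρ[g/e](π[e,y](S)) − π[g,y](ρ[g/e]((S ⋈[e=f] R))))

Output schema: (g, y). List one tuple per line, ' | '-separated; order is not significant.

Subexpression sizes:
  S → 5
  π[e,y](S) → 5
  ρ[g/e](π[e,y](S)) → 5
  S → 5
  R → 5
  (S ⋈[e=f] R) → 3
  ρ[g/e]((S ⋈[e=f] R)) → 3
  π[g,y](ρ[g/e]((S ⋈[e=f] R))) → 3
  (ρ[g/e](π[e,y](S)) − π[g,y](ρ[g/e]((S ⋈[e=f] R)))) → 3

== RESULT ==
g | y
5 | r
8 | t
9 | q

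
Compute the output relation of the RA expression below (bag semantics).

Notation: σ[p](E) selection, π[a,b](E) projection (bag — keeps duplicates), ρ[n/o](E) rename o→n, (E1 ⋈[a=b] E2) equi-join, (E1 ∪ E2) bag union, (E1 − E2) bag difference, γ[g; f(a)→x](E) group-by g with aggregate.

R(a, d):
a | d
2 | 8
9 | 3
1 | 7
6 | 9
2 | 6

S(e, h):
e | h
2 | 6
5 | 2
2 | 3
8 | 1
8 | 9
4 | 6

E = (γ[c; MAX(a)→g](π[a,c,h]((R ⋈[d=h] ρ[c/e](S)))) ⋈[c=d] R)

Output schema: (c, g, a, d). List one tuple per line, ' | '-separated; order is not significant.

Row counts bottom-up:
  R → 5
  S → 6
  ρ[c/e](S) → 6
  (R ⋈[d=h] ρ[c/e](S)) → 4
  π[a,c,h]((R ⋈[d=h] ρ[c/e](S))) → 4
  γ[c; MAX(a)→g](π[a,c,h]((R ⋈[d=h] ρ[c/e](S)))) → 3
  R → 5
  (γ[c; MAX(a)→g](π[a,c,h]((R ⋈[d=h] ρ[c/e](S)))) ⋈[c=d] R) → 1

== RESULT ==
c | g | a | d
8 | 6 | 2 | 8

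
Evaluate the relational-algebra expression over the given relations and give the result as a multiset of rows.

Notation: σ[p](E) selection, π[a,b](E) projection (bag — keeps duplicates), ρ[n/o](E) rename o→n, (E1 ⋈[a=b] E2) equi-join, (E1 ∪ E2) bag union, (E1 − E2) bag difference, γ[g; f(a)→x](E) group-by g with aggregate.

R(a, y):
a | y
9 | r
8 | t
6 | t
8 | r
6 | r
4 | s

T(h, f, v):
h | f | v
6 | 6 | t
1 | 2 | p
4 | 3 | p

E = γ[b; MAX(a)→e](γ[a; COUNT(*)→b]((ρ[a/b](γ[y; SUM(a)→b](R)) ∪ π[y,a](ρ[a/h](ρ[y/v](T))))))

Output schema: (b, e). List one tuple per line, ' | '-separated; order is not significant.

Subexpression sizes:
  R → 6
  γ[y; SUM(a)→b](R) → 3
  ρ[a/b](γ[y; SUM(a)→b](R)) → 3
  T → 3
  ρ[y/v](T) → 3
  ρ[a/h](ρ[y/v](T)) → 3
  π[y,a](ρ[a/h](ρ[y/v](T))) → 3
  (ρ[a/b](γ[y; SUM(a)→b](R)) ∪ π[y,a](ρ[a/h](ρ[y/v](T)))) → 6
  γ[a; COUNT(*)→b]((ρ[a/b](γ[y; SUM(a)→b](R)) ∪ π[y,a](ρ[a/h](ρ[y/v](T))))) → 5
  γ[b; MAX(a)→e](γ[a; COUNT(*)→b]((ρ[a/b](γ[y; SUM(a)→b](R)) ∪ π[y,a](ρ[a/h](ρ[y/v](T)))))) → 2

== RESULT ==
b | e
1 | 23
2 | 4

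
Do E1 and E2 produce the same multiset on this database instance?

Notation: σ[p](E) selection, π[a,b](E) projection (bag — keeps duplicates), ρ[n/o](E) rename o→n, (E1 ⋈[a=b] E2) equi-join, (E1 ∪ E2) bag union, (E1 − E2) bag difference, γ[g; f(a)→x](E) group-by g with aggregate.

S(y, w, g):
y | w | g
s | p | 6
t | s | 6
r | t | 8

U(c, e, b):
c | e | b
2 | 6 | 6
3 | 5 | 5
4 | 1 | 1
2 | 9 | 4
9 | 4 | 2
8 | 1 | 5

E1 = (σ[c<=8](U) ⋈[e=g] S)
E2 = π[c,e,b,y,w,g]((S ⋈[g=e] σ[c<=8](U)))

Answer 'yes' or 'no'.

E1 subexpression sizes:
  U → 6
  σ[c<=8](U) → 5
  S → 3
  (σ[c<=8](U) ⋈[e=g] S) → 2
E2 subexpression sizes:
  S → 3
  U → 6
  σ[c<=8](U) → 5
  (S ⋈[g=e] σ[c<=8](U)) → 2
  π[c,e,b,y,w,g]((S ⋈[g=e] σ[c<=8](U))) → 2

E1 and E2 produce the same multiset:
c | e | b | y | w | g
2 | 6 | 6 | s | p | 6
2 | 6 | 6 | t | s | 6

yes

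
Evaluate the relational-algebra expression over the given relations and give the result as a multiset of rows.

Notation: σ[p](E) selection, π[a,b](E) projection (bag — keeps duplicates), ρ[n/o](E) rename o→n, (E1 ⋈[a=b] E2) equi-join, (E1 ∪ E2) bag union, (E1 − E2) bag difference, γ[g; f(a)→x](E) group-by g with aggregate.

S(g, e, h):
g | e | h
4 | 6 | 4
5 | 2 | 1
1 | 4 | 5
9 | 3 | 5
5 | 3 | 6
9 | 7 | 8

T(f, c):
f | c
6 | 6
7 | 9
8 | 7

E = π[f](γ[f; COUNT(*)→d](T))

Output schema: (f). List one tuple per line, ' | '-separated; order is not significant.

Per-node cardinality:
  T → 3
  γ[f; COUNT(*)→d](T) → 3
  π[f](γ[f; COUNT(*)→d](T)) → 3

== RESULT ==
f
6
7
8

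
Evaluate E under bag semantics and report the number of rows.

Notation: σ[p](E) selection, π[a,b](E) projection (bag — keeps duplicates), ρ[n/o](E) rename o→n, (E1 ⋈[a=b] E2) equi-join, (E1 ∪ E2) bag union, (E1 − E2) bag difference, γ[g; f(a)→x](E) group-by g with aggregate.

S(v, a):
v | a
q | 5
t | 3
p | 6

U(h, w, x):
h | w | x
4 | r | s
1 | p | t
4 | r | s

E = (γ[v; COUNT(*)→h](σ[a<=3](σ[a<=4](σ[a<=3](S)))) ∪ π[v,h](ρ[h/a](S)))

Row counts bottom-up:
  S → 3
  σ[a<=3](S) → 1
  σ[a<=4](σ[a<=3](S)) → 1
  σ[a<=3](σ[a<=4](σ[a<=3](S))) → 1
  γ[v; COUNT(*)→h](σ[a<=3](σ[a<=4](σ[a<=3](S)))) → 1
  S → 3
  ρ[h/a](S) → 3
  π[v,h](ρ[h/a](S)) → 3
  (γ[v; COUNT(*)→h](σ[a<=3](σ[a<=4](σ[a<=3](S)))) ∪ π[v,h](ρ[h/a](S))) → 4

|E| = 4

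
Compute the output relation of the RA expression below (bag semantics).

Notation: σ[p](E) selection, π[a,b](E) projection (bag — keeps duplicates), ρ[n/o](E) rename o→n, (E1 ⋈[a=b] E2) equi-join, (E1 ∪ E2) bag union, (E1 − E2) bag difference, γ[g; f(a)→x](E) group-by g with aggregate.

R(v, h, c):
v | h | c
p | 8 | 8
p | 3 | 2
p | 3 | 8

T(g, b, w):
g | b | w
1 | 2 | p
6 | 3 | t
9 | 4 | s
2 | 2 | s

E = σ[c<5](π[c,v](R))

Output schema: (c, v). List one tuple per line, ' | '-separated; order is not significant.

Per-node cardinality:
  R → 3
  π[c,v](R) → 3
  σ[c<5](π[c,v](R)) → 1

== RESULT ==
c | v
2 | p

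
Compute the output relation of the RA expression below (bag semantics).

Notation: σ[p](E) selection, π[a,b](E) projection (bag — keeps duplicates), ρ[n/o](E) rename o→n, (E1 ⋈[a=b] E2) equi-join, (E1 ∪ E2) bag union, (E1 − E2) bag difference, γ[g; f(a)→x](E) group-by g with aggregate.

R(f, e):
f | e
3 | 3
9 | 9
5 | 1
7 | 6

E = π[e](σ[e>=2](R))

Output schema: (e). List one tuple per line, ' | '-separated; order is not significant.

Per-node cardinality:
  R → 4
  σ[e>=2](R) → 3
  π[e](σ[e>=2](R)) → 3

== RESULT ==
e
3
6
9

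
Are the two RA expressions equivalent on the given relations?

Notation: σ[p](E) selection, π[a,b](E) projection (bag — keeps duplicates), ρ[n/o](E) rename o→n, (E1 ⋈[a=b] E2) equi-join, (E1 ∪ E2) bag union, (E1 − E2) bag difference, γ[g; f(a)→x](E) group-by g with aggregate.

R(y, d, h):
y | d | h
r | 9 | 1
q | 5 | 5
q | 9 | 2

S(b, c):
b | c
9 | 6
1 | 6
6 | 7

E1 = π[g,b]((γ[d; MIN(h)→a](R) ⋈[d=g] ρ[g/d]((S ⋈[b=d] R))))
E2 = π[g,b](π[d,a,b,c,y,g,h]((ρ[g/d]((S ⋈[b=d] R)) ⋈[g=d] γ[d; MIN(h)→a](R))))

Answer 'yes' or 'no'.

E1 per-node cardinality:
  R → 3
  γ[d; MIN(h)→a](R) → 2
  S → 3
  R → 3
  (S ⋈[b=d] R) → 2
  ρ[g/d]((S ⋈[b=d] R)) → 2
  (γ[d; MIN(h)→a](R) ⋈[d=g] ρ[g/d]((S ⋈[b=d] R))) → 2
  π[g,b]((γ[d; MIN(h)→a](R) ⋈[d=g] ρ[g/d]((S ⋈[b=d] R)))) → 2
E2 per-node cardinality:
  S → 3
  R → 3
  (S ⋈[b=d] R) → 2
  ρ[g/d]((S ⋈[b=d] R)) → 2
  R → 3
  γ[d; MIN(h)→a](R) → 2
  (ρ[g/d]((S ⋈[b=d] R)) ⋈[g=d] γ[d; MIN(h)→a](R)) → 2
  π[d,a,b,c,y,g,h]((ρ[g/d]((S ⋈[b=d] R)) ⋈[g=d] γ[d; MIN(h)→a](R))) → 2
  π[g,b](π[d,a,b,c,y,g,h]((ρ[g/d]((S ⋈[b=d] R)) ⋈[g=d] γ[d; MIN(h)→a](R)))) → 2

E1 and E2 produce the same multiset:
g | b
9 | 9
9 | 9

yes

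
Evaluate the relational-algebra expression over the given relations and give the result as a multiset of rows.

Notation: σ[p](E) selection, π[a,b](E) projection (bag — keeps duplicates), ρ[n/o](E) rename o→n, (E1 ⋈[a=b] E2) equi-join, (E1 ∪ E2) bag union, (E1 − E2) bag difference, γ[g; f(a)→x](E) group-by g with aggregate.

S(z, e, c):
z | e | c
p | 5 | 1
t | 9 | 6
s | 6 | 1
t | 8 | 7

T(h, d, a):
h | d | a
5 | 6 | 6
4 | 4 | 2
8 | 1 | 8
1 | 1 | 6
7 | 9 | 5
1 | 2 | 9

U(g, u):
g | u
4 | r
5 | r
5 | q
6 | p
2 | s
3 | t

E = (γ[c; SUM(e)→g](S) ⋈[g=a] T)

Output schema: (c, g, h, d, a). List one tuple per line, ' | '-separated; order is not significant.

Subexpression sizes:
  S → 4
  γ[c; SUM(e)→g](S) → 3
  T → 6
  (γ[c; SUM(e)→g](S) ⋈[g=a] T) → 2

== RESULT ==
c | g | h | d | a
6 | 9 | 1 | 2 | 9
7 | 8 | 8 | 1 | 8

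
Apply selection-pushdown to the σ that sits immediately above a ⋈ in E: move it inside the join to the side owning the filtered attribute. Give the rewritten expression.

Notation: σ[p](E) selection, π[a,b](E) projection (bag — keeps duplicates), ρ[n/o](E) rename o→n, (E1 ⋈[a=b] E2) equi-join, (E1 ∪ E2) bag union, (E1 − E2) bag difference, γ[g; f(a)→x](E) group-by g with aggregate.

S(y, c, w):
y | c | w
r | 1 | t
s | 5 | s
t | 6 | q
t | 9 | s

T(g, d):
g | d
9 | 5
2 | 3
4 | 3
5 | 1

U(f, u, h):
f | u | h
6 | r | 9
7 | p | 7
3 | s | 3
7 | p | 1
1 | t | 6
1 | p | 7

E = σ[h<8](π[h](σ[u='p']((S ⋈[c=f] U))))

σ filters on u, owned by the right side.
E' = σ[h<8](π[h]((S ⋈[c=f] σ[u='p'](U))))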